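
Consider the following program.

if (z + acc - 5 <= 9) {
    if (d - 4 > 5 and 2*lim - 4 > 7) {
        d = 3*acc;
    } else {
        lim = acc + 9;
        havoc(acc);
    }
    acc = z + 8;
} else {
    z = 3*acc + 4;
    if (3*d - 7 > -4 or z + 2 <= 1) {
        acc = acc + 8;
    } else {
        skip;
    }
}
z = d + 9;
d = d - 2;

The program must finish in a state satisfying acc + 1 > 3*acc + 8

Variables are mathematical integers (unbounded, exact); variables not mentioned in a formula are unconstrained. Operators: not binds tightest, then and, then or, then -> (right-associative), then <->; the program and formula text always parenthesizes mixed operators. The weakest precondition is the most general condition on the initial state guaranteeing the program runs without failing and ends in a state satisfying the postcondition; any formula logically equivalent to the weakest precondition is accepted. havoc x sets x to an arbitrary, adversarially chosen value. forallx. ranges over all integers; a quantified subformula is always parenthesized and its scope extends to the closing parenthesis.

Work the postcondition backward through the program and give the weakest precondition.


Working backward. After the program, the postcondition acc + 1 > 3*acc + 8 must hold; in canonical form it is 2*acc < -7.
Before d := d - 2: 2*acc < -7
Before z := d + 9: 2*acc < -7
Then branch requires ((d > 9 and 2*lim > 11) -> 2*z < -23) and ((not (d > 9 and 2*lim > 11)) -> 2*z < -23); else branch requires ((3*d > 3 or 3*acc <= -5) -> 2*acc < -23) and ((not (3*d > 3 or 3*acc <= -5)) -> 2*acc < -7).
Before the if: (acc + z <= 14 -> (((d > 9 and 2*lim > 11) -> 2*z < -23) and ((not (d > 9 and 2*lim > 11)) -> 2*z < -23))) and ((not (acc + z <= 14)) -> (((3*d > 3 or 3*acc <= -5) -> 2*acc < -23) and ((not (3*d > 3 or 3*acc <= -5)) -> 2*acc < -7)))
Answer: WP = (acc + z <= 14 -> (((d > 9 and 2*lim > 11) -> 2*z < -23) and ((not (d > 9 and 2*lim > 11)) -> 2*z < -23))) and ((not (acc + z <= 14)) -> (((3*d > 3 or 3*acc <= -5) -> 2*acc < -23) and ((not (3*d > 3 or 3*acc <= -5)) -> 2*acc < -7)))


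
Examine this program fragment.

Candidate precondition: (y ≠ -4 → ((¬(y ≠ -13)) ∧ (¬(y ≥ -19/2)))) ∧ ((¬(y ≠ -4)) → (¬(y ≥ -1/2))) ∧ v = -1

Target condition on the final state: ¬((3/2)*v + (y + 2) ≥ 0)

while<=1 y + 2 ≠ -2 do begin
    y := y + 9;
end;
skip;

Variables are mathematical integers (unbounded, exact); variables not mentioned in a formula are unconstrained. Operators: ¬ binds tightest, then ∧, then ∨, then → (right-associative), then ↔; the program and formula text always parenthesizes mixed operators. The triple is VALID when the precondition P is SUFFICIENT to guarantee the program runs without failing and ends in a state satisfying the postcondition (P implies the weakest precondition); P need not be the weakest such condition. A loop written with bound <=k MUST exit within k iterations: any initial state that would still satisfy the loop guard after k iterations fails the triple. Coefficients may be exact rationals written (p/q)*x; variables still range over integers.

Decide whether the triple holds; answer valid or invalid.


Working backward. After the program, the postcondition ¬((3/2)*v + (y + 2) ≥ 0) must hold; in canonical form it is ¬((3/2)*v + y ≥ -2).
Before skip: ¬((3/2)*v + y ≥ -2)
Before the loop (bound <=1), unroll the exhaustion recursion (WP_0 = exit-now case; WP_j = one more guarded iteration, up to j = 1):
  WP_0: (¬(y ≠ -4)) ∧ (¬((3/2)*v + y ≥ -2))
  WP_1: (y ≠ -4 → ((¬(y ≠ -13)) ∧ (¬((3/2)*v + y ≥ -11)))) ∧ ((¬(y ≠ -4)) → (¬((3/2)*v + y ≥ -2)))
So before the loop: (y ≠ -4 → ((¬(y ≠ -13)) ∧ (¬((3/2)*v + y ≥ -11)))) ∧ ((¬(y ≠ -4)) → (¬((3/2)*v + y ≥ -2)))
The weakest precondition is (y ≠ -4 → ((¬(y ≠ -13)) ∧ (¬((3/2)*v + y ≥ -11)))) ∧ ((¬(y ≠ -4)) → (¬((3/2)*v + y ≥ -2))).
Check whether (y ≠ -4 → ((¬(y ≠ -13)) ∧ (¬(y ≥ -19/2)))) ∧ ((¬(y ≠ -4)) → (¬(y ≥ -1/2))) ∧ v = -1 implies it.
Every state satisfying the precondition satisfies the weakest precondition: the implication holds.
Answer: valid


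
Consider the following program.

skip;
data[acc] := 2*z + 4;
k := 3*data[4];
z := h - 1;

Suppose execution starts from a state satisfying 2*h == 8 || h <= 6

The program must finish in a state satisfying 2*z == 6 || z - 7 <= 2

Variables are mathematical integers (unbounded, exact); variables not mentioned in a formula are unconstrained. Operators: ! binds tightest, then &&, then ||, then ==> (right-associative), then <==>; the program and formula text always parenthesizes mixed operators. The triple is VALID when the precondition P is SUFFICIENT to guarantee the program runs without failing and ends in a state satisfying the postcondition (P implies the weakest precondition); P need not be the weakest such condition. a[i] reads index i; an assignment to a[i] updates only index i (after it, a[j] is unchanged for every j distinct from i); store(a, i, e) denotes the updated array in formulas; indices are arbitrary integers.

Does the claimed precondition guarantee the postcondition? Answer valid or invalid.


Working backward. After the program, the postcondition 2*z == 6 || z - 7 <= 2 must hold; in canonical form it is 2*z == 6 || z <= 9.
Before z := h - 1: 2*h == 8 || h <= 10
Before k := 3*data[4]: 2*h == 8 || h <= 10
Before data[acc] := 2*z + 4: 2*h == 8 || h <= 10
Before skip: 2*h == 8 || h <= 10
The weakest precondition is 2*h == 8 || h <= 10.
Check whether 2*h == 8 || h <= 6 implies it.
Every state satisfying the precondition satisfies the weakest precondition: the implication holds.
Answer: valid


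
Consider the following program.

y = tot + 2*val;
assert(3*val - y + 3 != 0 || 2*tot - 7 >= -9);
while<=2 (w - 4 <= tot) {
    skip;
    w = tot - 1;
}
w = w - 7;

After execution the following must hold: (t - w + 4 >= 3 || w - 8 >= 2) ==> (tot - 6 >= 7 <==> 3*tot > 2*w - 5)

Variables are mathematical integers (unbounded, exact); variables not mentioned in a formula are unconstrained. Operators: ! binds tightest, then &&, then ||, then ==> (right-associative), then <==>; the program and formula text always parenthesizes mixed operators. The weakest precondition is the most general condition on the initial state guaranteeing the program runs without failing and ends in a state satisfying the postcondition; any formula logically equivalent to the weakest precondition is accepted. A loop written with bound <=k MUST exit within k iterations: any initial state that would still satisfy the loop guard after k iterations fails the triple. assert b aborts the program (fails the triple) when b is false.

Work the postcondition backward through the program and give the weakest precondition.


Working backward. After the program, the postcondition (t - w + 4 >= 3 || w - 8 >= 2) ==> (tot - 6 >= 7 <==> 3*tot > 2*w - 5) must hold; in canonical form it is (t >= w - 1 || w >= 10) ==> (tot >= 13 <==> 3*tot > 2*w - 5).
Before w := w - 7: (t >= w - 8 || w >= 17) ==> (tot >= 13 <==> 3*tot > 2*w - 19)
Before the loop (bound <=2), unroll the exhaustion recursion (WP_0 = exit-now case; WP_j = one more guarded iteration, up to j = 2):
  WP_0: (!(w <= tot + 4)) && ((t >= w - 8 || w >= 17) ==> (tot >= 13 <==> 3*tot > 2*w - 19))
  WP_1: (!(w <= tot + 4)) && ((!(w <= tot + 4)) ==> ((t >= w - 8 || w >= 17) ==> (tot >= 13 <==> 3*tot > 2*w - 19)))
  WP_2: (!(w <= tot + 4)) && ((!(w <= tot + 4)) ==> ((t >= w - 8 || w >= 17) ==> (tot >= 13 <==> 3*tot > 2*w - 19)))
So before the loop: (!(w <= tot + 4)) && ((!(w <= tot + 4)) ==> ((t >= w - 8 || w >= 17) ==> (tot >= 13 <==> 3*tot > 2*w - 19)))
Before assert 3*val - y + 3 != 0 || 2*tot - 7 >= -9: (3*val != y - 3 || 2*tot >= -2) && (!(w <= tot + 4)) && ((!(w <= tot + 4)) ==> ((t >= w - 8 || w >= 17) ==> (tot >= 13 <==> 3*tot > 2*w - 19)))
Before y := tot + 2*val: (val != tot - 3 || 2*tot >= -2) && (!(w <= tot + 4)) && ((!(w <= tot + 4)) ==> ((t >= w - 8 || w >= 17) ==> (tot >= 13 <==> 3*tot > 2*w - 19)))
Answer: WP = (val != tot - 3 || 2*tot >= -2) && (!(w <= tot + 4)) && ((!(w <= tot + 4)) ==> ((t >= w - 8 || w >= 17) ==> (tot >= 13 <==> 3*tot > 2*w - 19)))


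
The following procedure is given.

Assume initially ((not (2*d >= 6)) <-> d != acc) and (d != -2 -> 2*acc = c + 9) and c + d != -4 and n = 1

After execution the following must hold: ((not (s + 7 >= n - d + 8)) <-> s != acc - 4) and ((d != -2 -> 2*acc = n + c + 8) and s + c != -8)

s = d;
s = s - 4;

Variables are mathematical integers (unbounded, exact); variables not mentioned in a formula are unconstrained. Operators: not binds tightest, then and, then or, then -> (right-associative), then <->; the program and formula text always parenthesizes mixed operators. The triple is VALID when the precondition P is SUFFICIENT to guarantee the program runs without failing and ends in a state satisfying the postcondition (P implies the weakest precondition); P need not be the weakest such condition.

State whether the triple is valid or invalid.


Working backward. After the program, the postcondition ((not (s + 7 >= n - d + 8)) <-> s != acc - 4) and ((d != -2 -> 2*acc = n + c + 8) and s + c != -8) must hold; in canonical form it is ((not (d + s >= n + 1)) <-> s != acc - 4) and (d != -2 -> 2*acc = c + n + 8) and c + s != -8.
Before s := s - 4: ((not (d + s >= n + 5)) <-> s != acc) and (d != -2 -> 2*acc = c + n + 8) and c + s != -4
Before s := d: ((not (2*d >= n + 5)) <-> d != acc) and (d != -2 -> 2*acc = c + n + 8) and c + d != -4
The weakest precondition is ((not (2*d >= n + 5)) <-> d != acc) and (d != -2 -> 2*acc = c + n + 8) and c + d != -4.
Check whether ((not (2*d >= 6)) <-> d != acc) and (d != -2 -> 2*acc = c + 9) and c + d != -4 and n = 1 implies it.
Every state satisfying the precondition satisfies the weakest precondition: the implication holds.
Answer: valid


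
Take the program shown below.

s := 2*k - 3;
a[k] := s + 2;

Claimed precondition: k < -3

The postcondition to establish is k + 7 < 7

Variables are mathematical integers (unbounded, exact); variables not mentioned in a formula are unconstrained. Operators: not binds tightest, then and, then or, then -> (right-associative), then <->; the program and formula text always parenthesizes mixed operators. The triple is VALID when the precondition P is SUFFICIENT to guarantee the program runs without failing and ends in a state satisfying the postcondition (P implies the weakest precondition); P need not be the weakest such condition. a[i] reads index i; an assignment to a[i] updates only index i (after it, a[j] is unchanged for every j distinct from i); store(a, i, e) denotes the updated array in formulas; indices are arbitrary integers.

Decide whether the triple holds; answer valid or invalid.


Working backward. After the program, the postcondition k + 7 < 7 must hold; in canonical form it is k < 0.
Before a[k] := s + 2: k < 0
Before s := 2*k - 3: k < 0
The weakest precondition is k < 0.
Check whether k < -3 implies it.
Every state satisfying the precondition satisfies the weakest precondition: the implication holds.
Answer: valid


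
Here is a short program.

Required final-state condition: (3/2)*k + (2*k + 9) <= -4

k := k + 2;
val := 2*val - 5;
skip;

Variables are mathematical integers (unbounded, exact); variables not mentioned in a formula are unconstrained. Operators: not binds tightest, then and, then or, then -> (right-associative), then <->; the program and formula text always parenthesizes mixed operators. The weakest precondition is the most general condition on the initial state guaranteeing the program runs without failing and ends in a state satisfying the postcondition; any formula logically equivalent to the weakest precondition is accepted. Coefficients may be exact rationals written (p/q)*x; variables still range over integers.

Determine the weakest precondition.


Working backward. After the program, the postcondition (3/2)*k + (2*k + 9) <= -4 must hold; in canonical form it is (7/2)*k <= -13.
Before skip: (7/2)*k <= -13
Before val := 2*val - 5: (7/2)*k <= -13
Before k := k + 2: (7/2)*k <= -20
Answer: WP = (7/2)*k <= -20


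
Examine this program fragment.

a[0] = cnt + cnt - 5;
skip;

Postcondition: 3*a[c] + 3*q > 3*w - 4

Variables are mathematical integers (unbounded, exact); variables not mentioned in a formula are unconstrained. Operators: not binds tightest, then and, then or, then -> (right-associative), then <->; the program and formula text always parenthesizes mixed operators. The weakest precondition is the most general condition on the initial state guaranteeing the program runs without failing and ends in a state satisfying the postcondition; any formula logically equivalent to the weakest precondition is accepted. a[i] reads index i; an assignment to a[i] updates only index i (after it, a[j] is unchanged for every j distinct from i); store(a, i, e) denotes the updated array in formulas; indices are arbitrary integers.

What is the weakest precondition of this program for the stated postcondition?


Working backward. After the program, 3*a[c] + 3*q > 3*w - 4 must hold.
Before skip: 3*a[c] + 3*q > 3*w - 4
Before a[0] := cnt + cnt - 5: 3*store(a, 0, 2*cnt - 5)[c] + 3*q > 3*w - 4
Answer: WP = 3*store(a, 0, 2*cnt - 5)[c] + 3*q > 3*w - 4


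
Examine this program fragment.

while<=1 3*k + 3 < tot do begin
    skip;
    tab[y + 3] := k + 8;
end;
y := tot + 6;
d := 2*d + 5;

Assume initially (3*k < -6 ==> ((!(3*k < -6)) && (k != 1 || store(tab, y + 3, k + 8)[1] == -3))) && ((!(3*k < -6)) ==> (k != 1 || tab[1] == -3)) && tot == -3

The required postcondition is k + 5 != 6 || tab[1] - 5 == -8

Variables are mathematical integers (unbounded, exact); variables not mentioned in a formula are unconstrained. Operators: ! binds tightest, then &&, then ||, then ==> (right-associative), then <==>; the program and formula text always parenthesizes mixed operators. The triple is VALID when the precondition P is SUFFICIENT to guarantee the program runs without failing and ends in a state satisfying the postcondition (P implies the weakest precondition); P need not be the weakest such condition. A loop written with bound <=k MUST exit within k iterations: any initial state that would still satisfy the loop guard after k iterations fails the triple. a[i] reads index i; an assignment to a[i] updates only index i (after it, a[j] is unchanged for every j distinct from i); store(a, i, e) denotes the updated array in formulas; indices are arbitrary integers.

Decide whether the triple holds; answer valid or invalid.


Working backward. After the program, the postcondition k + 5 != 6 || tab[1] - 5 == -8 must hold; in canonical form it is k != 1 || tab[1] == -3.
Before d := 2*d + 5: k != 1 || tab[1] == -3
Before y := tot + 6: k != 1 || tab[1] == -3
Before the loop (bound <=1), unroll the exhaustion recursion (WP_0 = exit-now case; WP_j = one more guarded iteration, up to j = 1):
  WP_0: (!(3*k < tot - 3)) && (k != 1 || tab[1] == -3)
  WP_1: (3*k < tot - 3 ==> ((!(3*k < tot - 3)) && (k != 1 || store(tab, y + 3, k + 8)[1] == -3))) && ((!(3*k < tot - 3)) ==> (k != 1 || tab[1] == -3))
So before the loop: (3*k < tot - 3 ==> ((!(3*k < tot - 3)) && (k != 1 || store(tab, y + 3, k + 8)[1] == -3))) && ((!(3*k < tot - 3)) ==> (k != 1 || tab[1] == -3))
The weakest precondition is (3*k < tot - 3 ==> ((!(3*k < tot - 3)) && (k != 1 || store(tab, y + 3, k + 8)[1] == -3))) && ((!(3*k < tot - 3)) ==> (k != 1 || tab[1] == -3)).
Check whether (3*k < -6 ==> ((!(3*k < -6)) && (k != 1 || store(tab, y + 3, k + 8)[1] == -3))) && ((!(3*k < -6)) ==> (k != 1 || tab[1] == -3)) && tot == -3 implies it.
Every state satisfying the precondition satisfies the weakest precondition: the implication holds.
Answer: valid


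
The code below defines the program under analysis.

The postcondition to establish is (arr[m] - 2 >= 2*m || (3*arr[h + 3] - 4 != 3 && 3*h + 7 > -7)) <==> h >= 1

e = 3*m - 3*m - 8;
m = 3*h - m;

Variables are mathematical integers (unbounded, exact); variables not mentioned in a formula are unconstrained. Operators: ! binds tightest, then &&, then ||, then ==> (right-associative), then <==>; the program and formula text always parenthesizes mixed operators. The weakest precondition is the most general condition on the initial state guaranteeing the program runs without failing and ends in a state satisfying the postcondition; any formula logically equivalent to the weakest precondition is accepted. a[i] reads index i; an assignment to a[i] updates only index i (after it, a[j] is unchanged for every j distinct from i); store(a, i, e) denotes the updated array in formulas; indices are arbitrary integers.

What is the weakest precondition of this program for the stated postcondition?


Working backward. After the program, the postcondition (arr[m] - 2 >= 2*m || (3*arr[h + 3] - 4 != 3 && 3*h + 7 > -7)) <==> h >= 1 must hold; in canonical form it is (arr[m] >= 2*m + 2 || (3*arr[h + 3] != 7 && 3*h > -14)) <==> h >= 1.
Before m := 3*h - m: (arr[3*h - m] + 2*m >= 6*h + 2 || (3*arr[h + 3] != 7 && 3*h > -14)) <==> h >= 1
Before e := 3*m - 3*m - 8: (arr[3*h - m] + 2*m >= 6*h + 2 || (3*arr[h + 3] != 7 && 3*h > -14)) <==> h >= 1
Answer: WP = (arr[3*h - m] + 2*m >= 6*h + 2 || (3*arr[h + 3] != 7 && 3*h > -14)) <==> h >= 1


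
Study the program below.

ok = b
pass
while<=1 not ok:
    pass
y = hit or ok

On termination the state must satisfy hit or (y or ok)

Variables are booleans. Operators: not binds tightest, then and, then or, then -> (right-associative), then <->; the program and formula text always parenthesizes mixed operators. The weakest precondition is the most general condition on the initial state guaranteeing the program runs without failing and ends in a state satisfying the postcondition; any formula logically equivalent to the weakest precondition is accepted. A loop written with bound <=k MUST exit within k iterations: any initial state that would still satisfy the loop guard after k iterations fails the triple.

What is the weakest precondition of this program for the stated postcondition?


Working backward. After the program, the postcondition hit or (y or ok) must hold; in canonical form it is hit or y or ok.
Before y := hit or ok: hit or ok
Before the loop (bound <=1), unroll the exhaustion recursion (WP_0 = exit-now case; WP_j = one more guarded iteration, up to j = 1):
  WP_0: ok and (hit or ok)
  WP_1: ((not ok) -> (ok and (hit or ok))) and (ok -> (hit or ok))
So before the loop: ((not ok) -> (ok and (hit or ok))) and (ok -> (hit or ok))
Before skip: ((not ok) -> (ok and (hit or ok))) and (ok -> (hit or ok))
Before ok := b: ((not b) -> (b and (hit or b))) and (b -> (hit or b))
Answer: WP = ((not b) -> (b and (hit or b))) and (b -> (hit or b))


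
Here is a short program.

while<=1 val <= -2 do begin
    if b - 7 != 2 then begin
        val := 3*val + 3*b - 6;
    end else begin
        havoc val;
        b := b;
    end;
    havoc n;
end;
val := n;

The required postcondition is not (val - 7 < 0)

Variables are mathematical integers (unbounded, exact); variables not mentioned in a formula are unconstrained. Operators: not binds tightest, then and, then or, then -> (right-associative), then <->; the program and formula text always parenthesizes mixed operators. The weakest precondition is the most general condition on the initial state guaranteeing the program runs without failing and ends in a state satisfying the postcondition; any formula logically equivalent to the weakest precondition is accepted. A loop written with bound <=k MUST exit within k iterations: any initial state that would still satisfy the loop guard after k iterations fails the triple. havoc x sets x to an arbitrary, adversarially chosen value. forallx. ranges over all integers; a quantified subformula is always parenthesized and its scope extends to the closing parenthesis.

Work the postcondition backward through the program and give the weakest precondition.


Working backward. After the program, the postcondition not (val - 7 < 0) must hold; in canonical form it is not (val < 7).
Before val := n: not (n < 7)
Before the loop (bound <=1), unroll the exhaustion recursion (WP_0 = exit-now case; WP_j = one more guarded iteration, up to j = 1):
  WP_0: (not (val <= -2)) and (not (n < 7))
  WP_1: (val <= -2 -> ((b != 9 -> (forall n_1. ((not (3*b + 3*val <= 4)) and (not (n_1 < 7))))) and ((not (b != 9)) -> (forall val_1. (forall n_1. ((not (val_1 <= -2)) and (not (n_1 < 7)))))))) and ((not (val <= -2)) -> (not (n < 7)))
So before the loop: (val <= -2 -> ((b != 9 -> (forall n_1. ((not (3*b + 3*val <= 4)) and (not (n_1 < 7))))) and ((not (b != 9)) -> (forall val_1. (forall n_1. ((not (val_1 <= -2)) and (not (n_1 < 7)))))))) and ((not (val <= -2)) -> (not (n < 7)))
Answer: WP = (val <= -2 -> ((b != 9 -> (forall n_1. ((not (3*b + 3*val <= 4)) and (not (n_1 < 7))))) and ((not (b != 9)) -> (forall val_1. (forall n_1. ((not (val_1 <= -2)) and (not (n_1 < 7)))))))) and ((not (val <= -2)) -> (not (n < 7)))


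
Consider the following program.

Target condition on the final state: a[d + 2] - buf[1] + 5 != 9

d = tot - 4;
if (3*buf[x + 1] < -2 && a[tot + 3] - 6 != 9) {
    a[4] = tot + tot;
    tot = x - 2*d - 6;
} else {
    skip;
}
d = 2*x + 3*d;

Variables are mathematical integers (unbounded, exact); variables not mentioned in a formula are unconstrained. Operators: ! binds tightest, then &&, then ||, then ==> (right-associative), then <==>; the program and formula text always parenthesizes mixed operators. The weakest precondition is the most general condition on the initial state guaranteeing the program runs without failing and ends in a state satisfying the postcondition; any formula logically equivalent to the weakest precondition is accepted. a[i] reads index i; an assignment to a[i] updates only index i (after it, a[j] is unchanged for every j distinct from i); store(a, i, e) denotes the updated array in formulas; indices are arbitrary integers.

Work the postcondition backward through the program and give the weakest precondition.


Working backward. After the program, the postcondition a[d + 2] - buf[1] + 5 != 9 must hold; in canonical form it is a[d + 2] != buf[1] + 4.
Before d := 2*x + 3*d: a[3*d + 2*x + 2] != buf[1] + 4
Then branch requires store(a, 4, 2*tot)[3*d + 2*x + 2] != buf[1] + 4; else branch requires a[3*d + 2*x + 2] != buf[1] + 4.
Before the if: ((3*buf[x + 1] < -2 && a[tot + 3] != 15) ==> store(a, 4, 2*tot)[3*d + 2*x + 2] != buf[1] + 4) && ((!(3*buf[x + 1] < -2 && a[tot + 3] != 15)) ==> a[3*d + 2*x + 2] != buf[1] + 4)
Before d := tot - 4: ((3*buf[x + 1] < -2 && a[tot + 3] != 15) ==> store(a, 4, 2*tot)[3*tot + 2*x - 10] != buf[1] + 4) && ((!(3*buf[x + 1] < -2 && a[tot + 3] != 15)) ==> a[3*tot + 2*x - 10] != buf[1] + 4)
Answer: WP = ((3*buf[x + 1] < -2 && a[tot + 3] != 15) ==> store(a, 4, 2*tot)[3*tot + 2*x - 10] != buf[1] + 4) && ((!(3*buf[x + 1] < -2 && a[tot + 3] != 15)) ==> a[3*tot + 2*x - 10] != buf[1] + 4)


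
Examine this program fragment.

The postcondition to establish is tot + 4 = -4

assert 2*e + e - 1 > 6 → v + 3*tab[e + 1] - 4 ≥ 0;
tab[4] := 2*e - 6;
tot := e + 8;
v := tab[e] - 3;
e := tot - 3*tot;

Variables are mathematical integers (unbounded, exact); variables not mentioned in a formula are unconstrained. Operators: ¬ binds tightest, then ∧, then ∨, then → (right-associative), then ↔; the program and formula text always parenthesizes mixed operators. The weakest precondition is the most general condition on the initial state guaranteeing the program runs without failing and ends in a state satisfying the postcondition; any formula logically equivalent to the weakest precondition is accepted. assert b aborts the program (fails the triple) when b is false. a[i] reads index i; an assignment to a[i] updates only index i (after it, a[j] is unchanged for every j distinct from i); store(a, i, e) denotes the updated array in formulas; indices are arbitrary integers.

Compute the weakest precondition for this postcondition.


Working backward. After the program, the postcondition tot + 4 = -4 must hold; in canonical form it is tot = -8.
Before e := tot - 3*tot: tot = -8
Before v := tab[e] - 3: tot = -8
Before tot := e + 8: e = -16
Before tab[4] := 2*e - 6: e = -16
Before assert 2*e + e - 1 > 6 → v + 3*tab[e + 1] - 4 ≥ 0: (3*e > 7 → 3*tab[e + 1] + v ≥ 4) ∧ e = -16
Answer: WP = (3*e > 7 → 3*tab[e + 1] + v ≥ 4) ∧ e = -16


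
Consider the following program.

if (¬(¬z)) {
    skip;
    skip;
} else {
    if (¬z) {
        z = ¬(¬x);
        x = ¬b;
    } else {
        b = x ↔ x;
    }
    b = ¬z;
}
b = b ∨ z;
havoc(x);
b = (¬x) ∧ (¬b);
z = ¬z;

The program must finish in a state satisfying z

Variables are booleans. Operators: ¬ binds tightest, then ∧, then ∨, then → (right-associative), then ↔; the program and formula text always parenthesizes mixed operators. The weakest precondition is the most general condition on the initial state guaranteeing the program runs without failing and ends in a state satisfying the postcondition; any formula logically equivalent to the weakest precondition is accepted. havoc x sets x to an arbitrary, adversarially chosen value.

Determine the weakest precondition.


Working backward. After the program, z must hold.
Before z := ¬z: ¬z
Before b := (¬x) ∧ (¬b): ¬z
Before havoc x: ¬z
Before b := b ∨ z: ¬z
Then branch requires ¬z; else branch requires ((¬z) → (¬x)) ∧ (z → (¬z)).
Before the if: (z → (¬z)) ∧ ((¬z) → (((¬z) → (¬x)) ∧ (z → (¬z))))
Answer: WP = (z → (¬z)) ∧ ((¬z) → (((¬z) → (¬x)) ∧ (z → (¬z))))


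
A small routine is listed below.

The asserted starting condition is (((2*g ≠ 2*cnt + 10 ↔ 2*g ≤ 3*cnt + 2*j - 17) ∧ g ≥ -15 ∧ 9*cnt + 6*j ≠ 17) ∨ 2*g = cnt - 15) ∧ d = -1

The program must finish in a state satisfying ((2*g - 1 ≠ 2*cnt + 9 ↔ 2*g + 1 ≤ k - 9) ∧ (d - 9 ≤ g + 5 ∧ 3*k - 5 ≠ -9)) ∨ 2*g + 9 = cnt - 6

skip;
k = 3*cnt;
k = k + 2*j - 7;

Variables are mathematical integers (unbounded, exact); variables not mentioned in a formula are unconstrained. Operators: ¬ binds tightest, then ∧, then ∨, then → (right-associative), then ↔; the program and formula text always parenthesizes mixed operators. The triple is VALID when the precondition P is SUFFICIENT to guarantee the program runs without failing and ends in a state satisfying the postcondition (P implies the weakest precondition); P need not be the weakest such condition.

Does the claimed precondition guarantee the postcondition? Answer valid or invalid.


Working backward. After the program, the postcondition ((2*g - 1 ≠ 2*cnt + 9 ↔ 2*g + 1 ≤ k - 9) ∧ (d - 9 ≤ g + 5 ∧ 3*k - 5 ≠ -9)) ∨ 2*g + 9 = cnt - 6 must hold; in canonical form it is ((2*g ≠ 2*cnt + 10 ↔ 2*g ≤ k - 10) ∧ d ≤ g + 14 ∧ 3*k ≠ -4) ∨ 2*g = cnt - 15.
Before k := k + 2*j - 7: ((2*g ≠ 2*cnt + 10 ↔ 2*g ≤ 2*j + k - 17) ∧ d ≤ g + 14 ∧ 6*j + 3*k ≠ 17) ∨ 2*g = cnt - 15
Before k := 3*cnt: ((2*g ≠ 2*cnt + 10 ↔ 2*g ≤ 3*cnt + 2*j - 17) ∧ d ≤ g + 14 ∧ 9*cnt + 6*j ≠ 17) ∨ 2*g = cnt - 15
Before skip: ((2*g ≠ 2*cnt + 10 ↔ 2*g ≤ 3*cnt + 2*j - 17) ∧ d ≤ g + 14 ∧ 9*cnt + 6*j ≠ 17) ∨ 2*g = cnt - 15
The weakest precondition is ((2*g ≠ 2*cnt + 10 ↔ 2*g ≤ 3*cnt + 2*j - 17) ∧ d ≤ g + 14 ∧ 9*cnt + 6*j ≠ 17) ∨ 2*g = cnt - 15.
Check whether (((2*g ≠ 2*cnt + 10 ↔ 2*g ≤ 3*cnt + 2*j - 17) ∧ g ≥ -15 ∧ 9*cnt + 6*j ≠ 17) ∨ 2*g = cnt - 15) ∧ d = -1 implies it.
Every state satisfying the precondition satisfies the weakest precondition: the implication holds.
Answer: valid


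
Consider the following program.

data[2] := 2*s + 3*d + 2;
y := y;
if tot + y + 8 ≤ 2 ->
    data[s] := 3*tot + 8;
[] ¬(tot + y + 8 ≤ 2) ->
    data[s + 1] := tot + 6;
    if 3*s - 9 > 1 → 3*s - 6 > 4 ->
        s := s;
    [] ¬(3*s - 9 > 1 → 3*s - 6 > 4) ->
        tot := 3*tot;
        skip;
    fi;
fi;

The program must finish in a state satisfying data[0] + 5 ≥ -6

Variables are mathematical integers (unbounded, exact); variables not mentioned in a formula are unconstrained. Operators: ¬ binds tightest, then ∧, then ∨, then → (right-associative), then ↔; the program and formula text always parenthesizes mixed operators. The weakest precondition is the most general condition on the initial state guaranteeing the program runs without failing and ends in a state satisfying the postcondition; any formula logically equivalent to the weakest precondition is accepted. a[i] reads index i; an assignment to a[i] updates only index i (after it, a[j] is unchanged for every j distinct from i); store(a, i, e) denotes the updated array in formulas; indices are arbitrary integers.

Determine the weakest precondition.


Working backward. After the program, the postcondition data[0] + 5 ≥ -6 must hold; in canonical form it is data[0] ≥ -11.
Then branch requires store(data, s, 3*tot + 8)[0] ≥ -11; else branch requires store(data, s + 1, tot + 6)[0] ≥ -11.
Before the if: (tot + y ≤ -6 → store(data, s, 3*tot + 8)[0] ≥ -11) ∧ ((¬(tot + y ≤ -6)) → store(data, s + 1, tot + 6)[0] ≥ -11)
Before y := y: (tot + y ≤ -6 → store(data, s, 3*tot + 8)[0] ≥ -11) ∧ ((¬(tot + y ≤ -6)) → store(data, s + 1, tot + 6)[0] ≥ -11)
Before data[2] := 2*s + 3*d + 2: (tot + y ≤ -6 → store(store(data, 2, 3*d + 2*s + 2), s, 3*tot + 8)[0] ≥ -11) ∧ ((¬(tot + y ≤ -6)) → store(store(data, 2, 3*d + 2*s + 2), s + 1, tot + 6)[0] ≥ -11)
Answer: WP = (tot + y ≤ -6 → store(store(data, 2, 3*d + 2*s + 2), s, 3*tot + 8)[0] ≥ -11) ∧ ((¬(tot + y ≤ -6)) → store(store(data, 2, 3*d + 2*s + 2), s + 1, tot + 6)[0] ≥ -11)


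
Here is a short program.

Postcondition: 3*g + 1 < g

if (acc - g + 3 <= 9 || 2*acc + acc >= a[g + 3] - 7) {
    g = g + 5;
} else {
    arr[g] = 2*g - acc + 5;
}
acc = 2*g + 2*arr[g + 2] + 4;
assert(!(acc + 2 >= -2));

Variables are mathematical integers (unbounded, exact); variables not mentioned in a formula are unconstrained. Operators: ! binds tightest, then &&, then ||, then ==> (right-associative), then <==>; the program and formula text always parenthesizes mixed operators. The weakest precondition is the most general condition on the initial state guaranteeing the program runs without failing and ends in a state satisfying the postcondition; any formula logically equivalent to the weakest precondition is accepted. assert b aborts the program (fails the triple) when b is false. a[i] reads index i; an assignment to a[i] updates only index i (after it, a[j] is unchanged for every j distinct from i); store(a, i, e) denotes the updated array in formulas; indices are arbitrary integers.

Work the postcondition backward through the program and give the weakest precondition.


Working backward. After the program, the postcondition 3*g + 1 < g must hold; in canonical form it is 2*g < -1.
Before assert !(acc + 2 >= -2): (!(acc >= -4)) && 2*g < -1
Before acc := 2*g + 2*arr[g + 2] + 4: (!(2*arr[g + 2] + 2*g >= -8)) && 2*g < -1
Then branch requires (!(2*arr[g + 7] + 2*g >= -18)) && 2*g < -11; else branch requires (!(2*store(arr, g, -acc + 2*g + 5)[g + 2] + 2*g >= -8)) && 2*g < -1.
Before the if: ((acc <= g + 6 || 3*acc >= a[g + 3] - 7) ==> ((!(2*arr[g + 7] + 2*g >= -18)) && 2*g < -11)) && ((!(acc <= g + 6 || 3*acc >= a[g + 3] - 7)) ==> ((!(2*store(arr, g, -acc + 2*g + 5)[g + 2] + 2*g >= -8)) && 2*g < -1))
Answer: WP = ((acc <= g + 6 || 3*acc >= a[g + 3] - 7) ==> ((!(2*arr[g + 7] + 2*g >= -18)) && 2*g < -11)) && ((!(acc <= g + 6 || 3*acc >= a[g + 3] - 7)) ==> ((!(2*store(arr, g, -acc + 2*g + 5)[g + 2] + 2*g >= -8)) && 2*g < -1))


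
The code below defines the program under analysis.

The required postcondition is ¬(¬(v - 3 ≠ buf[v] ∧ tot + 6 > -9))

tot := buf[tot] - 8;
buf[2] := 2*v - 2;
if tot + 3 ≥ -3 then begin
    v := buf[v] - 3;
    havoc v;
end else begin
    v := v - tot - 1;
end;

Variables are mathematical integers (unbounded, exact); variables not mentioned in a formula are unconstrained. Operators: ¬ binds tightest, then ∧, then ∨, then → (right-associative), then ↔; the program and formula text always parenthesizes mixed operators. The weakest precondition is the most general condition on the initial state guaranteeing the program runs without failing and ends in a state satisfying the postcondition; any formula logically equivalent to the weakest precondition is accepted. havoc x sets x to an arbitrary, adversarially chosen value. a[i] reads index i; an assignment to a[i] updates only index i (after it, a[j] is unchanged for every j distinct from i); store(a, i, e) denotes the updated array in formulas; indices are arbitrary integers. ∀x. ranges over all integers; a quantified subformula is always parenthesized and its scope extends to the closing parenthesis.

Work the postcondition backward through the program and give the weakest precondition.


Working backward. After the program, the postcondition ¬(¬(v - 3 ≠ buf[v] ∧ tot + 6 > -9)) must hold; in canonical form it is v ≠ buf[v] + 3 ∧ tot > -15.
Then branch requires ∀v_1. (v_1 ≠ buf[v_1] + 3 ∧ tot > -15); else branch requires v ≠ buf[-tot + v - 1] + tot + 4 ∧ tot > -15.
Before the if: (tot ≥ -6 → (∀v_1. (v_1 ≠ buf[v_1] + 3 ∧ tot > -15))) ∧ ((¬(tot ≥ -6)) → (v ≠ buf[-tot + v - 1] + tot + 4 ∧ tot > -15))
Before buf[2] := 2*v - 2: (tot ≥ -6 → (∀v_1. (v_1 ≠ store(buf, 2, 2*v - 2)[v_1] + 3 ∧ tot > -15))) ∧ ((¬(tot ≥ -6)) → (v ≠ store(buf, 2, 2*v - 2)[-tot + v - 1] + tot + 4 ∧ tot > -15))
Before tot := buf[tot] - 8: (buf[tot] ≥ 2 → (∀v_1. (v_1 ≠ store(buf, 2, 2*v - 2)[v_1] + 3 ∧ buf[tot] > -7))) ∧ ((¬(buf[tot] ≥ 2)) → (v ≠ buf[tot] + store(buf, 2, 2*v - 2)[-buf[tot] + v + 7] - 4 ∧ buf[tot] > -7))
Answer: WP = (buf[tot] ≥ 2 → (∀v_1. (v_1 ≠ store(buf, 2, 2*v - 2)[v_1] + 3 ∧ buf[tot] > -7))) ∧ ((¬(buf[tot] ≥ 2)) → (v ≠ buf[tot] + store(buf, 2, 2*v - 2)[-buf[tot] + v + 7] - 4 ∧ buf[tot] > -7))


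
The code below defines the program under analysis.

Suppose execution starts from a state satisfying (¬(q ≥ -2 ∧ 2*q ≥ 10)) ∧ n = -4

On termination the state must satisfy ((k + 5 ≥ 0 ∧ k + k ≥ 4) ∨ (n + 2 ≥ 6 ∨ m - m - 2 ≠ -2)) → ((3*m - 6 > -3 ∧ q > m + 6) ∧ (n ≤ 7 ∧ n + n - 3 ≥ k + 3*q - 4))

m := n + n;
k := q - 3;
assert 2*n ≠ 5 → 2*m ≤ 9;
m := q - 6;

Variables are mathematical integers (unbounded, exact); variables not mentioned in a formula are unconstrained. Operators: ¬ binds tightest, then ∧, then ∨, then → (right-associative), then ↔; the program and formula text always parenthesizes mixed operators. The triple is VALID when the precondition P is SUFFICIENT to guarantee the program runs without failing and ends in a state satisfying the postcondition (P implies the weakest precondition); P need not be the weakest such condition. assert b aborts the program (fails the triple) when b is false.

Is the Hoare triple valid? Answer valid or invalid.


Working backward. After the program, the postcondition ((k + 5 ≥ 0 ∧ k + k ≥ 4) ∨ (n + 2 ≥ 6 ∨ m - m - 2 ≠ -2)) → ((3*m - 6 > -3 ∧ q > m + 6) ∧ (n ≤ 7 ∧ n + n - 3 ≥ k + 3*q - 4)) must hold; in canonical form it is ((k ≥ -5 ∧ 2*k ≥ 4) ∨ n ≥ 4) → (3*m > 3 ∧ q > m + 6 ∧ n ≤ 7 ∧ 2*n ≥ k + 3*q - 1).
Before m := q - 6: ¬((k ≥ -5 ∧ 2*k ≥ 4) ∨ n ≥ 4)
Before assert 2*n ≠ 5 → 2*m ≤ 9: (2*n ≠ 5 → 2*m ≤ 9) ∧ (¬((k ≥ -5 ∧ 2*k ≥ 4) ∨ n ≥ 4))
Before k := q - 3: (2*n ≠ 5 → 2*m ≤ 9) ∧ (¬((q ≥ -2 ∧ 2*q ≥ 10) ∨ n ≥ 4))
Before m := n + n: (2*n ≠ 5 → 4*n ≤ 9) ∧ (¬((q ≥ -2 ∧ 2*q ≥ 10) ∨ n ≥ 4))
The weakest precondition is (2*n ≠ 5 → 4*n ≤ 9) ∧ (¬((q ≥ -2 ∧ 2*q ≥ 10) ∨ n ≥ 4)).
Check whether (¬(q ≥ -2 ∧ 2*q ≥ 10)) ∧ n = -4 implies it.
Every state satisfying the precondition satisfies the weakest precondition: the implication holds.
Answer: valid


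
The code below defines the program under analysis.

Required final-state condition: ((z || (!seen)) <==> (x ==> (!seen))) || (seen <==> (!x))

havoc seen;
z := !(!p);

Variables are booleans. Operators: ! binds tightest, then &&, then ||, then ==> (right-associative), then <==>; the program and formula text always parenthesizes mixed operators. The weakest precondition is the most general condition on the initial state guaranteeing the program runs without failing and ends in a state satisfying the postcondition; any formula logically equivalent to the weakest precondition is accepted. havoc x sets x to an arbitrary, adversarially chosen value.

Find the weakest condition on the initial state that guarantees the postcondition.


Working backward. After the program, ((z || (!seen)) <==> (x ==> (!seen))) || (seen <==> (!x)) must hold.
Before z := !(!p): ((p || (!seen)) <==> (x ==> (!seen))) || (seen <==> (!x))
Before havoc seen: (p <==> (!x)) || (!x)
Answer: WP = (p <==> (!x)) || (!x)


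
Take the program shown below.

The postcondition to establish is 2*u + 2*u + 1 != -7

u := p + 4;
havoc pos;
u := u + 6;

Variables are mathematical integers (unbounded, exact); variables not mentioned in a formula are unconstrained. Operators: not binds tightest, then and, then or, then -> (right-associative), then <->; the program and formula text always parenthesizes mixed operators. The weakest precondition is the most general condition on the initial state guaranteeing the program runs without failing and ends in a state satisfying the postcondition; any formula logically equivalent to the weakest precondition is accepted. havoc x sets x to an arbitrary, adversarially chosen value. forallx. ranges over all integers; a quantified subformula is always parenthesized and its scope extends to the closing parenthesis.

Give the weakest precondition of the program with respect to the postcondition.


Working backward. After the program, the postcondition 2*u + 2*u + 1 != -7 must hold; in canonical form it is 4*u != -8.
Before u := u + 6: 4*u != -32
Before havoc pos: 4*u != -32
Before u := p + 4: 4*p != -48
Answer: WP = 4*p != -48


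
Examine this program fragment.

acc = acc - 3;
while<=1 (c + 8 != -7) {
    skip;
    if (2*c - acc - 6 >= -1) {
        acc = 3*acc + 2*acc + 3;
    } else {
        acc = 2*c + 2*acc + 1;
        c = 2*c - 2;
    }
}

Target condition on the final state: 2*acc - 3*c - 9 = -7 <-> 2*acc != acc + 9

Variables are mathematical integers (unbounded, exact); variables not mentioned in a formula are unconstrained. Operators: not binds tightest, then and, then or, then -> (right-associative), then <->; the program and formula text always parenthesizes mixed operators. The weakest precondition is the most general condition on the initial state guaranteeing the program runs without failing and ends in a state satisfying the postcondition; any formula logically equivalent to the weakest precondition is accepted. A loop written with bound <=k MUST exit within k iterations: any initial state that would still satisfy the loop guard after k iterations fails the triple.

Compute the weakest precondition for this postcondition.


Working backward. After the program, the postcondition 2*acc - 3*c - 9 = -7 <-> 2*acc != acc + 9 must hold; in canonical form it is 2*acc = 3*c + 2 <-> acc != 9.
Before the loop (bound <=1), unroll the exhaustion recursion (WP_0 = exit-now case; WP_j = one more guarded iteration, up to j = 1):
  WP_0: (not (c != -15)) and (2*acc = 3*c + 2 <-> acc != 9)
  WP_1: (c != -15 -> ((2*c >= acc + 5 -> ((not (c != -15)) and (10*acc = 3*c - 4 <-> 5*acc != 6))) and ((not (2*c >= acc + 5)) -> ((not (2*c != -13)) and (4*acc = 2*c - 6 <-> 2*acc + 2*c != 8))))) and ((not (c != -15)) -> (2*acc = 3*c + 2 <-> acc != 9))
So before the loop: (c != -15 -> ((2*c >= acc + 5 -> ((not (c != -15)) and (10*acc = 3*c - 4 <-> 5*acc != 6))) and ((not (2*c >= acc + 5)) -> ((not (2*c != -13)) and (4*acc = 2*c - 6 <-> 2*acc + 2*c != 8))))) and ((not (c != -15)) -> (2*acc = 3*c + 2 <-> acc != 9))
Before acc := acc - 3: (c != -15 -> ((2*c >= acc + 2 -> ((not (c != -15)) and (10*acc = 3*c + 26 <-> 5*acc != 21))) and ((not (2*c >= acc + 2)) -> ((not (2*c != -13)) and (4*acc = 2*c + 6 <-> 2*acc + 2*c != 14))))) and ((not (c != -15)) -> (2*acc = 3*c + 8 <-> acc != 12))
Answer: WP = (c != -15 -> ((2*c >= acc + 2 -> ((not (c != -15)) and (10*acc = 3*c + 26 <-> 5*acc != 21))) and ((not (2*c >= acc + 2)) -> ((not (2*c != -13)) and (4*acc = 2*c + 6 <-> 2*acc + 2*c != 14))))) and ((not (c != -15)) -> (2*acc = 3*c + 8 <-> acc != 12))
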